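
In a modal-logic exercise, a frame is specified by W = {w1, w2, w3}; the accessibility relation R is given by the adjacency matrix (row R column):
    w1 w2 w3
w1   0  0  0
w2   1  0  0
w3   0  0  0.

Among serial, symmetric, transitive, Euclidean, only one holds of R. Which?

Serial: no — w1 has no R-successor.
Symmetric: no — w2 R w1 but not w1 R w2.
Transitive: yes — every two-step R-path is closed by a direct edge.
Euclidean: no — w2 R w1 and w2 R w1, but not w1 R w1.
Only transitive holds.

transitive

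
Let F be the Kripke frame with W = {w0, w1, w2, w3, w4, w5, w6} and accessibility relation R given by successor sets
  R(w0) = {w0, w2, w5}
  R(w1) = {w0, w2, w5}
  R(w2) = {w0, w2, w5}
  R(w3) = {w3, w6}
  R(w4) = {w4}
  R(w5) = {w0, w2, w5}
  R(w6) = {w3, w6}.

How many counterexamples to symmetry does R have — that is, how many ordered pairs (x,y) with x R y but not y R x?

3

Enumerating: (w1,w0), (w1,w2), (w1,w5).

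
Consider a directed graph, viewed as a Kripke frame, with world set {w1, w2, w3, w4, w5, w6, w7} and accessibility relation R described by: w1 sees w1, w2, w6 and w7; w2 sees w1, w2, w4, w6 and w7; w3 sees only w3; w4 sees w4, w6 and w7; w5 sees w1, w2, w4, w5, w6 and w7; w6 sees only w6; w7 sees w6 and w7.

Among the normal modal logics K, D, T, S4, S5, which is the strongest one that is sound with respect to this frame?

T

Serial (axiom D): yes — every world has a successor (e.g. w1 R w1).
Reflexive (axiom T): yes — every world is R-related to itself.
Transitive (axiom 4): no — w1 R w2 and w2 R w4, but not w1 R w4.
Euclidean (axiom 5): no — w1 R w6 and w1 R w2, but not w6 R w2.
So F validates K, D, T; S4 would additionally require R to be transitive. The strongest is T.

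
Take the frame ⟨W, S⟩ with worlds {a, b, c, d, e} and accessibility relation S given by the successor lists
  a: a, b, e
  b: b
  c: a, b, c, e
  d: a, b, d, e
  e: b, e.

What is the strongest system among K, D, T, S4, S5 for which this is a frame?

Serial (axiom D): yes — every world has a successor (e.g. a S a).
Reflexive (axiom T): yes — every world is S-related to itself.
Transitive (axiom 4): yes — every two-step S-path is closed by a direct edge.
Euclidean (axiom 5): no — a S b and a S e, but not b S e.
So F validates K, D, T, S4; S5 would additionally require S to be Euclidean. The strongest is S4.

S4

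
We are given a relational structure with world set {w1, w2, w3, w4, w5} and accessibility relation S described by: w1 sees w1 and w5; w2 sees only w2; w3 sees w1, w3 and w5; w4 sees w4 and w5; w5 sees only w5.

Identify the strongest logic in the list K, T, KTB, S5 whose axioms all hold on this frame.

T

Reflexive (axiom T): yes — every world is S-related to itself.
Symmetric (axiom B): no — w1 S w5 but not w5 S w1.
Euclidean (axiom 5): no — w3 S w5 and w3 S w1, but not w5 S w1.
So F validates K, T; KTB would additionally require S to be symmetric. The strongest is T.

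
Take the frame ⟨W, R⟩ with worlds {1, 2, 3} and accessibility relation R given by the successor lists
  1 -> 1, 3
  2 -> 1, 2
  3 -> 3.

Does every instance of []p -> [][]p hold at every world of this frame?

Axiom 4 corresponds to the accessibility relation being transitive.
Transitive: no — 2 R 1 and 1 R 3, but not 2 R 3.

No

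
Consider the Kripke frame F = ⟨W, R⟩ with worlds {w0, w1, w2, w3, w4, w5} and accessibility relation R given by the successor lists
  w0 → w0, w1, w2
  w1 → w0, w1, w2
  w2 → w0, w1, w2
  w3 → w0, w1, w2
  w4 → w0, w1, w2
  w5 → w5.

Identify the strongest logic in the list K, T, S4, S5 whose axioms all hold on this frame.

K

Reflexive (axiom T): no — w3 is not related to itself.
Transitive (axiom 4): yes — every two-step R-path is closed by a direct edge.
Euclidean (axiom 5): yes — any two successors of a common world are R-related.
So F validates K; T would additionally require R to be reflexive. The strongest is K.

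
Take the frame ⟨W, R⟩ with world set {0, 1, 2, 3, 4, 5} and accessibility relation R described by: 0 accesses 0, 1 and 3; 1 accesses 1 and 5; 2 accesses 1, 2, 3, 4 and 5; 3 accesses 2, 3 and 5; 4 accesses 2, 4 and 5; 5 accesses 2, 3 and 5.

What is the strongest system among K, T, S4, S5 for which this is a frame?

T

Reflexive (axiom T): yes — every world is R-related to itself.
Transitive (axiom 4): no — 0 R 1 and 1 R 5, but not 0 R 5.
Euclidean (axiom 5): no — 0 R 1 and 0 R 3, but not 1 R 3.
So F validates K, T; S4 would additionally require R to be transitive. The strongest is T.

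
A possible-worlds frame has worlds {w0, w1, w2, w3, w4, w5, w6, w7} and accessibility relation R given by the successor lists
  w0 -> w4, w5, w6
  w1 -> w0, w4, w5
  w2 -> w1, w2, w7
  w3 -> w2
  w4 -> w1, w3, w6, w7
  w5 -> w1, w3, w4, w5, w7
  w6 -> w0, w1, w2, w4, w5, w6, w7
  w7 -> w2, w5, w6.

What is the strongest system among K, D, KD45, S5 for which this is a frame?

Serial (axiom D): yes — every world has a successor (e.g. w0 R w4).
Euclidean (axiom 5): no — w0 R w4 and w0 R w5, but not w4 R w5.
Transitive (axiom 4): no — w0 R w4 and w4 R w1, but not w0 R w1.
Reflexive (axiom T): no — w0 is not related to itself.
So F validates K, D; KD45 would additionally require R to be Euclidean and transitive. The strongest is D.

D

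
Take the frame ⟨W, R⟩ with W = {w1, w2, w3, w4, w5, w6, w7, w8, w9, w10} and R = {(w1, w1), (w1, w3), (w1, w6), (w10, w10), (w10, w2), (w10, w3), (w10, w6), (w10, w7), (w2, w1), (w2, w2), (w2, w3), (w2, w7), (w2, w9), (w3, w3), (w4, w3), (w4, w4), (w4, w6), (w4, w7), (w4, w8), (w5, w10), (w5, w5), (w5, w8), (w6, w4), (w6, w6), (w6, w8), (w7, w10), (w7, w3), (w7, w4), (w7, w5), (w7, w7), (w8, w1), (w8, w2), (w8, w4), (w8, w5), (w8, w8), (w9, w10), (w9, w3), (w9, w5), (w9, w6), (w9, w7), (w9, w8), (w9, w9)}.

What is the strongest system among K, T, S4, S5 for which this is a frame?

Reflexive (axiom T): yes — every world is R-related to itself.
Transitive (axiom 4): no — w1 R w6 and w6 R w4, but not w1 R w4.
Euclidean (axiom 5): no — w1 R w3 and w1 R w6, but not w3 R w6.
So F validates K, T; S4 would additionally require R to be transitive. The strongest is T.

T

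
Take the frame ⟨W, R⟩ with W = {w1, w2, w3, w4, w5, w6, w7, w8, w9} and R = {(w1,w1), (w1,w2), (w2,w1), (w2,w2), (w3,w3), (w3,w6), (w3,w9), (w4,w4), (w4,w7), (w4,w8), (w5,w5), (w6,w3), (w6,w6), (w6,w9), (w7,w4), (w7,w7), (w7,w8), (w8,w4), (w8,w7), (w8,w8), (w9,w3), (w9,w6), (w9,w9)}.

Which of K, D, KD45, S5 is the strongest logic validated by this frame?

S5

Serial (axiom D): yes — every world has a successor (e.g. w1 R w1).
Euclidean (axiom 5): yes — any two successors of a common world are R-related.
Transitive (axiom 4): yes — every two-step R-path is closed by a direct edge.
Reflexive (axiom T): yes — every world is R-related to itself.
So F validates K, D, KD45, S5. The strongest is S5.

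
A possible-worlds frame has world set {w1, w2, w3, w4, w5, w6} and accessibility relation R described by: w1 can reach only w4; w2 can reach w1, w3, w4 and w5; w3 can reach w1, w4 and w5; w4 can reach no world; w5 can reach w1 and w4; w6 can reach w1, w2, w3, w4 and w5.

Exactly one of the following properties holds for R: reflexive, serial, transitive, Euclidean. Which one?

transitive

Reflexive: no — w1 is not related to itself.
Serial: no — w4 has no R-successor.
Transitive: yes — every two-step R-path is closed by a direct edge.
Euclidean: no — w2 R w1 and w2 R w3, but not w1 R w3.
Only transitive holds.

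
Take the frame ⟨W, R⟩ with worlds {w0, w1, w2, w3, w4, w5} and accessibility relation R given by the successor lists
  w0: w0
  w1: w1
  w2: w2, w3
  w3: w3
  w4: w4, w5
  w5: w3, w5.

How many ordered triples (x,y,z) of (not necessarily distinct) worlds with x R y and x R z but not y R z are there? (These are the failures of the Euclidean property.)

Enumerating: (w2,w3,w2), (w4,w5,w4), (w5,w3,w5).

3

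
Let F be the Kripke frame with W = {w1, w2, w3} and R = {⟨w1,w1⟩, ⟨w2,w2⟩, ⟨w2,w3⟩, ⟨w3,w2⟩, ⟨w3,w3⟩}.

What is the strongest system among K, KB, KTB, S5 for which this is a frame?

Symmetric (axiom B): yes — every pair in R has its reverse in R.
Reflexive (axiom T): yes — every world is R-related to itself.
Euclidean (axiom 5): yes — any two successors of a common world are R-related.
So F validates K, KB, KTB, S5. The strongest is S5.

S5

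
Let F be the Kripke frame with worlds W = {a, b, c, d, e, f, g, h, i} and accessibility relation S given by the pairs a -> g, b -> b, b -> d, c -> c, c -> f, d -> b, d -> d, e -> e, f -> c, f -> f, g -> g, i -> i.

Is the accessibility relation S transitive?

Yes

Transitive: yes — every two-step S-path is closed by a direct edge.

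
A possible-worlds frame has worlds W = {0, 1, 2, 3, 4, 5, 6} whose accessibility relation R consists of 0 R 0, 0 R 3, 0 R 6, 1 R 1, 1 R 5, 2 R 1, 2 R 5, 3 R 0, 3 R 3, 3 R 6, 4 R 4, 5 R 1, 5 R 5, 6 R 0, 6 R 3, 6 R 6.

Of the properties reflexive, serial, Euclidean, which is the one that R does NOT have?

Reflexive: no — 2 is not related to itself.
Serial: yes — every world has a successor (e.g. 0 R 0).
Euclidean: yes — any two successors of a common world are R-related.
Only reflexive fails.

reflexive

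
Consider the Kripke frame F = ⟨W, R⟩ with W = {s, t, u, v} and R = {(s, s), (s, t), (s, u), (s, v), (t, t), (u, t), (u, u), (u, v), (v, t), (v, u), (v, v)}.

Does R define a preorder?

Yes

Reflexive: yes — every world is R-related to itself.
Transitive: yes — every two-step R-path is closed by a direct edge.
So R is a preorder.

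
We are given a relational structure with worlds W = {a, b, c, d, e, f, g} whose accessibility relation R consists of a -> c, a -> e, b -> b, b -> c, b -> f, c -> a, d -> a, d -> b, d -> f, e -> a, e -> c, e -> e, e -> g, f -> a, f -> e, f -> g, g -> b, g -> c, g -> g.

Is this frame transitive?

Transitive: no — a R e and e R g, but not a R g.

No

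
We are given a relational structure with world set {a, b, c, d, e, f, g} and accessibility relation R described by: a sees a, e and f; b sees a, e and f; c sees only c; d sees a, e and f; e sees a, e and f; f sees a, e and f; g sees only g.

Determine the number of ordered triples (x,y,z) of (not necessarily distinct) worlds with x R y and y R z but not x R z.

R is transitive; there are no such tuples.

0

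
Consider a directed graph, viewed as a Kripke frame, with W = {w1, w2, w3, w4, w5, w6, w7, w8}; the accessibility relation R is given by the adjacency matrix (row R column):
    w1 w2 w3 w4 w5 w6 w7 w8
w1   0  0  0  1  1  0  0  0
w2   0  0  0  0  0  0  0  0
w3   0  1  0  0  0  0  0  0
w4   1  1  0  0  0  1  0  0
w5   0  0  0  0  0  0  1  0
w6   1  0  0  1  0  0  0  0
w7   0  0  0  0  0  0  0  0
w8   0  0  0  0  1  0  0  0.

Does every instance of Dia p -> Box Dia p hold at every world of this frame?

No

The schema 5 characterises exactly the Euclidean frames.
Euclidean: no — w1 R w4 and w1 R w5, but not w4 R w5.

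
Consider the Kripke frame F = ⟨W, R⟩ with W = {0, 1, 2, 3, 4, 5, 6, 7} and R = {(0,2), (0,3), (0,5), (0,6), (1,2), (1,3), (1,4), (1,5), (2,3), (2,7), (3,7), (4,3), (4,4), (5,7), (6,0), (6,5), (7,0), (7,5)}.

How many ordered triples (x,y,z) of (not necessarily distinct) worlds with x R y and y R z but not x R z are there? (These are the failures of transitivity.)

22

Enumerating: (0,2,7), (0,3,7), (0,5,7), (0,6,0), (1,2,7), (1,3,7), (1,5,7), (2,7,0), (2,7,5), (3,7,0), (3,7,5), (4,3,7), … and 10 more.
Total: 22.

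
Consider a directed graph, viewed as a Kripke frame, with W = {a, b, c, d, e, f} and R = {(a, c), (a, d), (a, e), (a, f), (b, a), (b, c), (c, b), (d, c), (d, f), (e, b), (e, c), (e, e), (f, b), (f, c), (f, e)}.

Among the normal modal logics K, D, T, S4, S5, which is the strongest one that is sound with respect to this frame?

Serial (axiom D): yes — every world has a successor (e.g. a R c).
Reflexive (axiom T): no — a is not related to itself.
Transitive (axiom 4): no — a R c and c R b, but not a R b.
Euclidean (axiom 5): no — a R c and a R d, but not c R d.
So F validates K, D; T would additionally require R to be reflexive. The strongest is D.

D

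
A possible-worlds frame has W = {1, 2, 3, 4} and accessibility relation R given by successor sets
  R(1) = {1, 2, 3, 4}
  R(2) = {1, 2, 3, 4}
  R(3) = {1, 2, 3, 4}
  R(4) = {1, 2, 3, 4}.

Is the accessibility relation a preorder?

Yes

Reflexive: yes — every world is R-related to itself.
Transitive: yes — every two-step R-path is closed by a direct edge.
So R is a preorder.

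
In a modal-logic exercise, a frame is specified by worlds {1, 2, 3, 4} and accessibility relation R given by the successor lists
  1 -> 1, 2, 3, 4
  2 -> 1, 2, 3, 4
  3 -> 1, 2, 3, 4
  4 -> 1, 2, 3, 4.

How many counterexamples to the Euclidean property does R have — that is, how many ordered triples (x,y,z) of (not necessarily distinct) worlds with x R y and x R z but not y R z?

R is Euclidean; there are no such tuples.

0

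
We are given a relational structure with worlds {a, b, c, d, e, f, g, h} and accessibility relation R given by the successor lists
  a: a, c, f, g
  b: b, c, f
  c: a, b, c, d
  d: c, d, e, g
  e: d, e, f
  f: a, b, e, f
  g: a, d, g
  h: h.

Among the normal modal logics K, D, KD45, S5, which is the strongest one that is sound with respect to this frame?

Serial (axiom D): yes — every world has a successor (e.g. a R a).
Euclidean (axiom 5): no — a R c and a R f, but not c R f.
Transitive (axiom 4): no — a R c and c R b, but not a R b.
Reflexive (axiom T): yes — every world is R-related to itself.
So F validates K, D; KD45 would additionally require R to be Euclidean and transitive. The strongest is D.

D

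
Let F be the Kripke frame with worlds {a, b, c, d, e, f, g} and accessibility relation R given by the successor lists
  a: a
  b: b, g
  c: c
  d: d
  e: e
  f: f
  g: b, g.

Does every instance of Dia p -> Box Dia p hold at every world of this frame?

Yes

Axiom 5 corresponds to the accessibility relation being Euclidean.
Euclidean: yes — any two successors of a common world are R-related.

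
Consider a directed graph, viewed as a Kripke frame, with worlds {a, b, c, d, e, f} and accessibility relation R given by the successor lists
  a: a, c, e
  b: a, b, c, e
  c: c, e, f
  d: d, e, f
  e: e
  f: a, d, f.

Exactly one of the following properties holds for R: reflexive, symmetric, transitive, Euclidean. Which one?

reflexive

Reflexive: yes — every world is R-related to itself.
Symmetric: no — a R c but not c R a.
Transitive: no — a R c and c R f, but not a R f.
Euclidean: no — a R e and a R c, but not e R c.
Only reflexive holds.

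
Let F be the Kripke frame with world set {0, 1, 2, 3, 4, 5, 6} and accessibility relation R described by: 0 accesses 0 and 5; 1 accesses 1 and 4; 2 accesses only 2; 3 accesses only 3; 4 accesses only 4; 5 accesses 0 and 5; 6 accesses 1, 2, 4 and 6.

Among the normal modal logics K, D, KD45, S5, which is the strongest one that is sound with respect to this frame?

D

Serial (axiom D): yes — every world has a successor (e.g. 0 R 0).
Euclidean (axiom 5): no — 6 R 1 and 6 R 2, but not 1 R 2.
Transitive (axiom 4): yes — every two-step R-path is closed by a direct edge.
Reflexive (axiom T): yes — every world is R-related to itself.
So F validates K, D; KD45 would additionally require R to be Euclidean. The strongest is D.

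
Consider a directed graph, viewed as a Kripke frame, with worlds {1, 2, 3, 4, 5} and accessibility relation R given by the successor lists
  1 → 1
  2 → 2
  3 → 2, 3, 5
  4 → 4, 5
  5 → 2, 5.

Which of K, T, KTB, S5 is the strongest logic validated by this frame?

Reflexive (axiom T): yes — every world is R-related to itself.
Symmetric (axiom B): no — 3 R 2 but not 2 R 3.
Euclidean (axiom 5): no — 3 R 2 and 3 R 5, but not 2 R 5.
So F validates K, T; KTB would additionally require R to be symmetric. The strongest is T.

T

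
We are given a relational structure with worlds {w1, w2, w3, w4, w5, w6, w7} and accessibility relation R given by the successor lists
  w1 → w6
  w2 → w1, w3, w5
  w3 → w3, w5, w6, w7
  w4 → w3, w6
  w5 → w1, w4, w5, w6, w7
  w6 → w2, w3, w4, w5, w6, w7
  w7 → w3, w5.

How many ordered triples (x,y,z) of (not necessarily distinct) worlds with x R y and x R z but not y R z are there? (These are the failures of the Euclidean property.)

38

Enumerating: (w2,w1,w1), (w2,w1,w3), (w2,w1,w5), (w2,w3,w1), (w2,w5,w3), (w3,w5,w3), (w3,w7,w6), (w3,w7,w7), (w5,w1,w1), (w5,w1,w4), (w5,w1,w5), (w5,w1,w7), … and 26 more.
Total: 38.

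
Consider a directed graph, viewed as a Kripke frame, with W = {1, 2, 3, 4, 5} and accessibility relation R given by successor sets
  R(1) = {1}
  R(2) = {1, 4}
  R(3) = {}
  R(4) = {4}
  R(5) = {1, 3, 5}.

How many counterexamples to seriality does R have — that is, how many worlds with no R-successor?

Enumerating: 3.

1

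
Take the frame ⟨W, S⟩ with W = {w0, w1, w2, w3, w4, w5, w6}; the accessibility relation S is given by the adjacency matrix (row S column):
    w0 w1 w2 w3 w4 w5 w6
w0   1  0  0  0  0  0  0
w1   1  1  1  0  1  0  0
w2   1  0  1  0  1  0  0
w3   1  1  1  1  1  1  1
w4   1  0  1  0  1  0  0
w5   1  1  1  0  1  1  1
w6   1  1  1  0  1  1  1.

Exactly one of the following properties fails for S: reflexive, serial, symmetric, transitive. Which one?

symmetric

Reflexive: yes — every world is S-related to itself.
Serial: yes — every world has a successor (e.g. w0 S w0).
Symmetric: no — w1 S w0 but not w0 S w1.
Transitive: yes — every two-step S-path is closed by a direct edge.
Only symmetric fails.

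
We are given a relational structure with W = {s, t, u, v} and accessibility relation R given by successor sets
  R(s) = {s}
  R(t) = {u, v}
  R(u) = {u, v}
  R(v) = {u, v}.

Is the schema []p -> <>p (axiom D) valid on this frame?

Axiom D corresponds to the accessibility relation being serial.
Serial: yes — every world has a successor (e.g. s R s).

Yes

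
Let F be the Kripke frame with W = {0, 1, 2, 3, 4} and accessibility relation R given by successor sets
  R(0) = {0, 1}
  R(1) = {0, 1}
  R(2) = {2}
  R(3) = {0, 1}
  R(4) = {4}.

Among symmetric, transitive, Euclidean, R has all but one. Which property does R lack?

Symmetric: no — 3 R 0 but not 0 R 3.
Transitive: yes — every two-step R-path is closed by a direct edge.
Euclidean: yes — any two successors of a common world are R-related.
Only symmetric fails.

symmetric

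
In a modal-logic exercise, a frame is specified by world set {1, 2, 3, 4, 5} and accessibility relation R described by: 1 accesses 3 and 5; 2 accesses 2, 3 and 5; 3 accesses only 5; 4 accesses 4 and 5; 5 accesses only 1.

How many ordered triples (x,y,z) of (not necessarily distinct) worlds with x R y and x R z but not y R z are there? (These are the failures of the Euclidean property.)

Enumerating: (1,3,3), (1,5,3), (1,5,5), (2,3,2), (2,3,3), (2,5,2), (2,5,3), (2,5,5), (3,5,5), (4,5,4), (4,5,5), (5,1,1).

12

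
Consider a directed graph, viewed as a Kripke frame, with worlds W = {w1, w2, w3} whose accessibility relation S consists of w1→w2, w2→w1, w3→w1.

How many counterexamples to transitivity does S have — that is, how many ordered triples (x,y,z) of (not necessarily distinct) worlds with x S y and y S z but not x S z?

Enumerating: (w1,w2,w1), (w2,w1,w2), (w3,w1,w2).

3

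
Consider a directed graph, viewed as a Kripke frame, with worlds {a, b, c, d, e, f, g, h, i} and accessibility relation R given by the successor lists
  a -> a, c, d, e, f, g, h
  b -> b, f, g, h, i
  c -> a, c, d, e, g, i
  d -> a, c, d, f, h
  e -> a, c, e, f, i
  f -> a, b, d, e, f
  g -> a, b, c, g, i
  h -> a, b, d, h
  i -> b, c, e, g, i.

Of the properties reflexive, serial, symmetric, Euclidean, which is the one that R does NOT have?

Reflexive: yes — every world is R-related to itself.
Serial: yes — every world has a successor (e.g. a R a).
Symmetric: yes — every pair in R has its reverse in R.
Euclidean: no — a R c and a R f, but not c R f.
Only Euclidean fails.

Euclidean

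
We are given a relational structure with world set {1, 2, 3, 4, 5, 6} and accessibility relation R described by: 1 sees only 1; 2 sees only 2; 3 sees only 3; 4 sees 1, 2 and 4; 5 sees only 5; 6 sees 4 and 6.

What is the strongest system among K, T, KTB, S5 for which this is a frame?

Reflexive (axiom T): yes — every world is R-related to itself.
Symmetric (axiom B): no — 4 R 1 but not 1 R 4.
Euclidean (axiom 5): no — 4 R 1 and 4 R 2, but not 1 R 2.
So F validates K, T; KTB would additionally require R to be symmetric. The strongest is T.

T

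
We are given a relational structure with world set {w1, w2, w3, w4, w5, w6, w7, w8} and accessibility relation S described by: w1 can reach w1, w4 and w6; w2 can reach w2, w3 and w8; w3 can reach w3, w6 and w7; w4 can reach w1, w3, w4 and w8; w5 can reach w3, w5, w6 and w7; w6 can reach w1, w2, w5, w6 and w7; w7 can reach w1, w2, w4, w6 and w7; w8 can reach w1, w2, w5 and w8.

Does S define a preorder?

No

Reflexive: yes — every world is S-related to itself.
Transitive: no — w1 S w4 and w4 S w3, but not w1 S w3.
So S is not a preorder.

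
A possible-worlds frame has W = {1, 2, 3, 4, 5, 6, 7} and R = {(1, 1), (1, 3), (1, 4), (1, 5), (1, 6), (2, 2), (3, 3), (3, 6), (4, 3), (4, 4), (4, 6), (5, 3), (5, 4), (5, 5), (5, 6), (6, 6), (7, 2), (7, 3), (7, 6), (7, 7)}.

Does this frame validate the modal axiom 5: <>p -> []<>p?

No

The schema 5 characterises exactly the Euclidean frames.
Euclidean: no — 1 R 3 and 1 R 4, but not 3 R 4.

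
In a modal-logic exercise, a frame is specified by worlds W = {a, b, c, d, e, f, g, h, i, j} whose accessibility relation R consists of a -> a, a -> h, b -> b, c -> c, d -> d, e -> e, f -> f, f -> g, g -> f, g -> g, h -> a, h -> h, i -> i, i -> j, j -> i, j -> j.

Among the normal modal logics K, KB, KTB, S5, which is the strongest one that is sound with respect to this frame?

Symmetric (axiom B): yes — every pair in R has its reverse in R.
Reflexive (axiom T): yes — every world is R-related to itself.
Euclidean (axiom 5): yes — any two successors of a common world are R-related.
So F validates K, KB, KTB, S5. The strongest is S5.

S5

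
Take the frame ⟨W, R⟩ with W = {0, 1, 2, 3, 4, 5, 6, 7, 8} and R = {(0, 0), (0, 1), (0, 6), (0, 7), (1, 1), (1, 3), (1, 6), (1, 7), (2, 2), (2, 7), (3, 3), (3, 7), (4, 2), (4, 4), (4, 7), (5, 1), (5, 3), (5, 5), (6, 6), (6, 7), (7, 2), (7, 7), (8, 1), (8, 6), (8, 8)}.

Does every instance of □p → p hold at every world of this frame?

Yes

By correspondence theory, T is valid on a frame iff R is reflexive.
Reflexive: yes — every world is R-related to itself.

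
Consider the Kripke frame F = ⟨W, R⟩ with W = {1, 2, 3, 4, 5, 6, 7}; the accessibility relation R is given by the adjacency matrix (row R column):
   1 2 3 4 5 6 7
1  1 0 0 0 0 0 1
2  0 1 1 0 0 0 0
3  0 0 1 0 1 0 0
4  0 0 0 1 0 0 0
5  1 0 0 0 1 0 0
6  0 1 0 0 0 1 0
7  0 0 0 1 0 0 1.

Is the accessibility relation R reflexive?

Reflexive: yes — every world is R-related to itself.

Yes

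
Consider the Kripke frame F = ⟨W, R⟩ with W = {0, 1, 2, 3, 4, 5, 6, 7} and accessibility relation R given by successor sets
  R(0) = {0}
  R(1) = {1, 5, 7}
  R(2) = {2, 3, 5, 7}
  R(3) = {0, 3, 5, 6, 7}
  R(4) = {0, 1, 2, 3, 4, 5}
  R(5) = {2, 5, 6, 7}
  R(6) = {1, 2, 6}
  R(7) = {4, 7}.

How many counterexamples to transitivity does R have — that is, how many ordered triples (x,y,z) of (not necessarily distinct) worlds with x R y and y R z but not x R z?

30

Enumerating: (1,5,2), (1,5,6), (1,7,4), (2,3,0), (2,3,6), (2,5,6), (2,7,4), (3,5,2), (3,6,1), (3,6,2), (3,7,4), (4,1,7), … and 18 more.
Total: 30.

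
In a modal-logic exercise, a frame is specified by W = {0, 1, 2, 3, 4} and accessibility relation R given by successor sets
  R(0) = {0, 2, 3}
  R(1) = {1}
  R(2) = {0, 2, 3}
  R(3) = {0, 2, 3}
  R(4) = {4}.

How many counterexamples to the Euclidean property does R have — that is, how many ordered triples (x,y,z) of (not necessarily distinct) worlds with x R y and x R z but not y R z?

R is Euclidean; there are no such tuples.

0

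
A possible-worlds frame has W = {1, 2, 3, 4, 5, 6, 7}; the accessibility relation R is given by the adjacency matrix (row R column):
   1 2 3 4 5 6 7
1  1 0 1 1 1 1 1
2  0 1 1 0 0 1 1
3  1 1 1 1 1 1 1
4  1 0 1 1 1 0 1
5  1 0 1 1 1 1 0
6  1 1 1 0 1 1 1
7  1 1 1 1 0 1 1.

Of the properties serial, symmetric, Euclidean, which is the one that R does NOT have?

Serial: yes — every world has a successor (e.g. 1 R 1).
Symmetric: yes — every pair in R has its reverse in R.
Euclidean: no — 1 R 4 and 1 R 6, but not 4 R 6.
Only Euclidean fails.

Euclidean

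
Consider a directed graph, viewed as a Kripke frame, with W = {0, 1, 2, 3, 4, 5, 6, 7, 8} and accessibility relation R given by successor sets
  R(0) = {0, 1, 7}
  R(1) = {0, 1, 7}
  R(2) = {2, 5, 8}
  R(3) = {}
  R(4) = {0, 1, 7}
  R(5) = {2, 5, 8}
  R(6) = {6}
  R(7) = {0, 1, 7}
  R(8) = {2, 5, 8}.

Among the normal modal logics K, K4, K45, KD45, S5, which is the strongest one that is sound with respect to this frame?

K45

Transitive (axiom 4): yes — every two-step R-path is closed by a direct edge.
Euclidean (axiom 5): yes — any two successors of a common world are R-related.
Serial (axiom D): no — 3 has no R-successor.
Reflexive (axiom T): no — 3 is not related to itself.
So F validates K, K4, K45; KD45 would additionally require R to be serial. The strongest is K45.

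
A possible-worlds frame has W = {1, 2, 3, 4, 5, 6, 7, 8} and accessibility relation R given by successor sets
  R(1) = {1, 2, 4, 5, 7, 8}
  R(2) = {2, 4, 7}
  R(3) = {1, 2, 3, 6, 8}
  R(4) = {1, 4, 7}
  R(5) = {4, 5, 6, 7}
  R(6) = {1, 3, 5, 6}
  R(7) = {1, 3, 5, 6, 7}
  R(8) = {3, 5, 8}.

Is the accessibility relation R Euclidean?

No

Euclidean: no — 1 R 2 and 1 R 5, but not 2 R 5.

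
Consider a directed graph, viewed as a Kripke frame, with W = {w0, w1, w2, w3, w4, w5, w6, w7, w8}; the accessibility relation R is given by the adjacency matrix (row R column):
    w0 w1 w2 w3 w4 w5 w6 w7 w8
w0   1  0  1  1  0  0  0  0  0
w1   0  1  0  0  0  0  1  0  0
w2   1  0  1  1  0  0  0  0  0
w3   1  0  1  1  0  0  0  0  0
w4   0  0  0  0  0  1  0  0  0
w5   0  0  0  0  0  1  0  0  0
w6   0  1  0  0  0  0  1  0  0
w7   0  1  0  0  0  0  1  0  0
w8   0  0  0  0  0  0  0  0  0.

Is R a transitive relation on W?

Transitive: yes — every two-step R-path is closed by a direct edge.

Yes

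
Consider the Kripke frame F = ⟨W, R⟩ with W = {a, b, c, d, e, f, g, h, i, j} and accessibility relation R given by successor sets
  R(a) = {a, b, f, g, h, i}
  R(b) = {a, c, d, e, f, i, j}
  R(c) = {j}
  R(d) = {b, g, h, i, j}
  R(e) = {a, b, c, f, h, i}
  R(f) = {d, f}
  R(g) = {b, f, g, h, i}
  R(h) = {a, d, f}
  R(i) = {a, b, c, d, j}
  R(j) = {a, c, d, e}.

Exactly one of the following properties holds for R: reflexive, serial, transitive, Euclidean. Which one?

serial

Reflexive: no — b is not related to itself.
Serial: yes — every world has a successor (e.g. a R a).
Transitive: no — a R b and b R c, but not a R c.
Euclidean: no — a R b and a R g, but not b R g.
Only serial holds.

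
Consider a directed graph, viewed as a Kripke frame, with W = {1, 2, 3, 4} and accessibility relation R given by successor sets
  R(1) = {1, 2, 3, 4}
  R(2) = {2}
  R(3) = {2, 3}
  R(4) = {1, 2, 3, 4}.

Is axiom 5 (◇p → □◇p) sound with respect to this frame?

The schema 5 characterises exactly the Euclidean frames.
Euclidean: no — 1 R 2 and 1 R 3, but not 2 R 3.

No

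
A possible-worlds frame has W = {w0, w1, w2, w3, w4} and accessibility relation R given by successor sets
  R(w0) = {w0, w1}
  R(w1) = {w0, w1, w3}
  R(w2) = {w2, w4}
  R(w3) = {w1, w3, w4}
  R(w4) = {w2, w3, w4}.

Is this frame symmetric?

Yes

Symmetric: yes — every pair in R has its reverse in R.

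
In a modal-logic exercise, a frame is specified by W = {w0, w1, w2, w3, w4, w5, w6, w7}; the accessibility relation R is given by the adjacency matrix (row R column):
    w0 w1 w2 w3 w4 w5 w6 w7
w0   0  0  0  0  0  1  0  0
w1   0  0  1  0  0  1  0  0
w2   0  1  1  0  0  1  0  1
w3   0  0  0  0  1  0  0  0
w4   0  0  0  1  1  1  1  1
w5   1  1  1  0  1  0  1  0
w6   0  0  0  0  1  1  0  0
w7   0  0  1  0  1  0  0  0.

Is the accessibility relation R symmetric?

Symmetric: yes — every pair in R has its reverse in R.

Yes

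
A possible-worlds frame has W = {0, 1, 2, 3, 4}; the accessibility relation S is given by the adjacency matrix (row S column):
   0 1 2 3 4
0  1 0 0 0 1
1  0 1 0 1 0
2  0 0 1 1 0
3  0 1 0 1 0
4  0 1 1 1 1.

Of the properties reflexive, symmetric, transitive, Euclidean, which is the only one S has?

reflexive

Reflexive: yes — every world is S-related to itself.
Symmetric: no — 0 S 4 but not 4 S 0.
Transitive: no — 0 S 4 and 4 S 1, but not 0 S 1.
Euclidean: no — 4 S 1 and 4 S 2, but not 1 S 2.
Only reflexive holds.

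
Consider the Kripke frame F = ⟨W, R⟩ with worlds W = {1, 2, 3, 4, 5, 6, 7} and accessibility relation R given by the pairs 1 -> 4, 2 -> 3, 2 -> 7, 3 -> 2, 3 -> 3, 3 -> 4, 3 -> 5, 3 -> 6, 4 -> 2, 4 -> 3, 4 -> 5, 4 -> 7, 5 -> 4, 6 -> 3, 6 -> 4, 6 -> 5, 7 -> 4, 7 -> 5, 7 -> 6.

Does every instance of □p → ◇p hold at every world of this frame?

The schema D characterises exactly the serial frames.
Serial: yes — every world has a successor (e.g. 1 R 4).

Yes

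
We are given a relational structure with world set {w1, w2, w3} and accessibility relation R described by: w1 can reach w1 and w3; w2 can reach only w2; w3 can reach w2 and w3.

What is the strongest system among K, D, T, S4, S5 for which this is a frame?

T

Serial (axiom D): yes — every world has a successor (e.g. w1 R w1).
Reflexive (axiom T): yes — every world is R-related to itself.
Transitive (axiom 4): no — w1 R w3 and w3 R w2, but not w1 R w2.
Euclidean (axiom 5): no — w1 R w3 and w1 R w1, but not w3 R w1.
So F validates K, D, T; S4 would additionally require R to be transitive. The strongest is T.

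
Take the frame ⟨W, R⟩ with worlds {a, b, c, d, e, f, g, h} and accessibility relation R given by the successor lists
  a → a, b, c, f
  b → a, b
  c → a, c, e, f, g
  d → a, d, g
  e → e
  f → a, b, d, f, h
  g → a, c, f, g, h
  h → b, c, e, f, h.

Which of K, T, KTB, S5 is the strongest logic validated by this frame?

Reflexive (axiom T): yes — every world is R-related to itself.
Symmetric (axiom B): no — c R e but not e R c.
Euclidean (axiom 5): no — a R b and a R c, but not b R c.
So F validates K, T; KTB would additionally require R to be symmetric. The strongest is T.

T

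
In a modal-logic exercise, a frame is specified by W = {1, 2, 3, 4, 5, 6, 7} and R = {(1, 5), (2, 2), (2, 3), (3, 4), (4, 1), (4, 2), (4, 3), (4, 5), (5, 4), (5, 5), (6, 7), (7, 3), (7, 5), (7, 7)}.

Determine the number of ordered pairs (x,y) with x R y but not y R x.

7

Enumerating: (1,5), (2,3), (4,1), (4,2), (6,7), (7,3), (7,5).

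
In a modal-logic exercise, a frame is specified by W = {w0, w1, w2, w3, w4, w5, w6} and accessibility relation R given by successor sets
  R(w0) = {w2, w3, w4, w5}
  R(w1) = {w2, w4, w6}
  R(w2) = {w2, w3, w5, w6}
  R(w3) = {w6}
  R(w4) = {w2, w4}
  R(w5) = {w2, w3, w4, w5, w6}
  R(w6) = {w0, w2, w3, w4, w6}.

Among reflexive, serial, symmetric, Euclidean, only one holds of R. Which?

Reflexive: no — w0 is not related to itself.
Serial: yes — every world has a successor (e.g. w0 R w2).
Symmetric: no — w0 R w2 but not w2 R w0.
Euclidean: no — w0 R w2 and w0 R w4, but not w2 R w4.
Only serial holds.

serial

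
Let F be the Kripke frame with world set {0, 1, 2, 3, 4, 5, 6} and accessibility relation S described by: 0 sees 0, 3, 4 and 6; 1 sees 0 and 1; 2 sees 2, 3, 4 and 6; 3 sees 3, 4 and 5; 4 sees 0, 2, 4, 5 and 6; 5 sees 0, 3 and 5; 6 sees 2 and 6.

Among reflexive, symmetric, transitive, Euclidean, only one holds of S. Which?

reflexive

Reflexive: yes — every world is S-related to itself.
Symmetric: no — 0 S 3 but not 3 S 0.
Transitive: no — 0 S 3 and 3 S 5, but not 0 S 5.
Euclidean: no — 0 S 3 and 0 S 6, but not 3 S 6.
Only reflexive holds.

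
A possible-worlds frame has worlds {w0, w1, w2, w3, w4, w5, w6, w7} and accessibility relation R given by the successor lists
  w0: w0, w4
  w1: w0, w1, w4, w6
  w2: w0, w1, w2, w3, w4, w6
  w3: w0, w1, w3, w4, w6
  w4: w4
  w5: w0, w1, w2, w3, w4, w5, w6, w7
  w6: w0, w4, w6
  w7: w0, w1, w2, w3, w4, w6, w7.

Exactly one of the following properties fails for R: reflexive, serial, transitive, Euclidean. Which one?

Euclidean

Reflexive: yes — every world is R-related to itself.
Serial: yes — every world has a successor (e.g. w0 R w0).
Transitive: yes — every two-step R-path is closed by a direct edge.
Euclidean: no — w1 R w0 and w1 R w6, but not w0 R w6.
Only Euclidean fails.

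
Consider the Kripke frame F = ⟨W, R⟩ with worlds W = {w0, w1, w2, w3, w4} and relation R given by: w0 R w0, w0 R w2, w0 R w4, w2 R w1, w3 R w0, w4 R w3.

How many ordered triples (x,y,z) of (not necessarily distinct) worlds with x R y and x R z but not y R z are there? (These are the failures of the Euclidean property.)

Enumerating: (w0,w2,w0), (w0,w2,w2), (w0,w2,w4), (w0,w4,w0), (w0,w4,w2), (w0,w4,w4), (w2,w1,w1), (w4,w3,w3).

8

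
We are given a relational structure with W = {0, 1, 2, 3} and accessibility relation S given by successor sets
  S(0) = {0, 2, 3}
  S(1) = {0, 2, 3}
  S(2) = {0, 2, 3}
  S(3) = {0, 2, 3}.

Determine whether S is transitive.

Yes

Transitive: yes — every two-step S-path is closed by a direct edge.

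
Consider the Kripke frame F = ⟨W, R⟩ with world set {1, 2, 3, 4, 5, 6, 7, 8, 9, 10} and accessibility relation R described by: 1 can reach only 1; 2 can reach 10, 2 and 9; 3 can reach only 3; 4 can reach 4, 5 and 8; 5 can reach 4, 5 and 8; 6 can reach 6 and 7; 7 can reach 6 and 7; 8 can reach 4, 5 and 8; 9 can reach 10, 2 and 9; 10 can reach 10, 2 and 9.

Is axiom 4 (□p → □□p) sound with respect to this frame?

Yes

By correspondence theory, 4 is valid on a frame iff R is transitive.
Transitive: yes — every two-step R-path is closed by a direct edge.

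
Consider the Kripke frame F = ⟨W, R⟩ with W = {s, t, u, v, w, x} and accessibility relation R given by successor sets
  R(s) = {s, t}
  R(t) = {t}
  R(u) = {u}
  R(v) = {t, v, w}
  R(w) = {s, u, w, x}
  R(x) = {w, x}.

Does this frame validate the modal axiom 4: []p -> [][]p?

No

By correspondence theory, 4 is valid on a frame iff R is transitive.
Transitive: no — v R w and w R s, but not v R s.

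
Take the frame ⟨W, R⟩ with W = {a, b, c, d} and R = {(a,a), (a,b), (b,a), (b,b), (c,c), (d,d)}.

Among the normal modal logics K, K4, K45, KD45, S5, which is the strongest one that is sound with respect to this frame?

Transitive (axiom 4): yes — every two-step R-path is closed by a direct edge.
Euclidean (axiom 5): yes — any two successors of a common world are R-related.
Serial (axiom D): yes — every world has a successor (e.g. a R a).
Reflexive (axiom T): yes — every world is R-related to itself.
So F validates K, K4, K45, KD45, S5. The strongest is S5.

S5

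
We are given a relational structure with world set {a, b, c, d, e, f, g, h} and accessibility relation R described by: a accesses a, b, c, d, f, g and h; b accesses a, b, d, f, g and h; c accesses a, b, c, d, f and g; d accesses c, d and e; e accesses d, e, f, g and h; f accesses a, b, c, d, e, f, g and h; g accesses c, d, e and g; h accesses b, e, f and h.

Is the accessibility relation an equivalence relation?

Reflexive: yes — every world is R-related to itself.
Symmetric: no — a R d but not d R a.
Transitive: no — a R d and d R e, but not a R e.
So R is not an equivalence relation.

No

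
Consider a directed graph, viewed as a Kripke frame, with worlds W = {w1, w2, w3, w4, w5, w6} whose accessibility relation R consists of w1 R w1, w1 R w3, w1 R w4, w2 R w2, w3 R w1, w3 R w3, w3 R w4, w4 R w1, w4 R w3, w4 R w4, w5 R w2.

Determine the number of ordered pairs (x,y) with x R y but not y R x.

1

Enumerating: (w5,w2).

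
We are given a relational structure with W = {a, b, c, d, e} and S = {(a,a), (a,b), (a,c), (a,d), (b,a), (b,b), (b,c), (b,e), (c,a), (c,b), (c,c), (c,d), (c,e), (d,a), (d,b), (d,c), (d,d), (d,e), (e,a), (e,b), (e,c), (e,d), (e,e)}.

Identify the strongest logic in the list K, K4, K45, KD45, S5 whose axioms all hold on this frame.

Transitive (axiom 4): no — a S b and b S e, but not a S e.
Euclidean (axiom 5): no — a S b and a S d, but not b S d.
Serial (axiom D): yes — every world has a successor (e.g. a S a).
Reflexive (axiom T): yes — every world is S-related to itself.
So F validates K; K4 would additionally require S to be transitive. The strongest is K.

K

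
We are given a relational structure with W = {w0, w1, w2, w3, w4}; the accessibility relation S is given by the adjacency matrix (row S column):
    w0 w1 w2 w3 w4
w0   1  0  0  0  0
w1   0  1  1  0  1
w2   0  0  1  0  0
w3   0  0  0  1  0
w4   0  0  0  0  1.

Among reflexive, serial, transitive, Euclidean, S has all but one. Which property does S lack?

Euclidean

Reflexive: yes — every world is S-related to itself.
Serial: yes — every world has a successor (e.g. w0 S w0).
Transitive: yes — every two-step S-path is closed by a direct edge.
Euclidean: no — w1 S w2 and w1 S w4, but not w2 S w4.
Only Euclidean fails.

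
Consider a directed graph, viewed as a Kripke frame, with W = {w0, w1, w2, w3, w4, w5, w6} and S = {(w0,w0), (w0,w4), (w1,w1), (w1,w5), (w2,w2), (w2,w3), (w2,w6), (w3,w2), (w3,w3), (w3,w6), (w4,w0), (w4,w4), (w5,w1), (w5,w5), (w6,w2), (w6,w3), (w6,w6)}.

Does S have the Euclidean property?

Euclidean: yes — any two successors of a common world are S-related.

Yes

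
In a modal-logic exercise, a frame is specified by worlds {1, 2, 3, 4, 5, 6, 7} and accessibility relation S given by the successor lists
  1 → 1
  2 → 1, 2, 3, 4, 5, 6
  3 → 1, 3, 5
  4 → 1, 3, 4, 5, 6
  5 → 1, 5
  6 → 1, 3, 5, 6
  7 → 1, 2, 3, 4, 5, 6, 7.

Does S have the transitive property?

Yes

Transitive: yes — every two-step S-path is closed by a direct edge.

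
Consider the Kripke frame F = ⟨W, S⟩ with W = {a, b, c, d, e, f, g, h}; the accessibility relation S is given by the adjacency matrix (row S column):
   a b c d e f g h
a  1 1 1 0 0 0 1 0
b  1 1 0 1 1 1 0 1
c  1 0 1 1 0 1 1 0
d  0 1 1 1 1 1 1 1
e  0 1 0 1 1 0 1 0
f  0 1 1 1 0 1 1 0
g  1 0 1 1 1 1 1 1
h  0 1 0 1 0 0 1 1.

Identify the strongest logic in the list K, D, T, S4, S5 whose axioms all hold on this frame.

T

Serial (axiom D): yes — every world has a successor (e.g. a S a).
Reflexive (axiom T): yes — every world is S-related to itself.
Transitive (axiom 4): no — a S b and b S d, but not a S d.
Euclidean (axiom 5): no — a S b and a S c, but not b S c.
So F validates K, D, T; S4 would additionally require S to be transitive. The strongest is T.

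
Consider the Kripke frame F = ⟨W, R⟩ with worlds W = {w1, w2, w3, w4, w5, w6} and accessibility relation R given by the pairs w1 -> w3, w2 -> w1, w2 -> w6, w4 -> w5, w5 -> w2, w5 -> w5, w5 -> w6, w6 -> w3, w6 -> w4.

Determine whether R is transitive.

No

Transitive: no — w2 R w1 and w1 R w3, but not w2 R w3.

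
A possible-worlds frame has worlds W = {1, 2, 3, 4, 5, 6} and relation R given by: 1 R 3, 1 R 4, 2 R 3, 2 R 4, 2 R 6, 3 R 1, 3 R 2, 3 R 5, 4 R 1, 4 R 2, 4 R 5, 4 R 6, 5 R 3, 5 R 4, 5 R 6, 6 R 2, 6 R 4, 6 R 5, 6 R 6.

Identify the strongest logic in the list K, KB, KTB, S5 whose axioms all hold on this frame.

Symmetric (axiom B): yes — every pair in R has its reverse in R.
Reflexive (axiom T): no — 1 is not related to itself.
Euclidean (axiom 5): no — 1 R 3 and 1 R 4, but not 3 R 4.
So F validates K, KB; KTB would additionally require R to be reflexive. The strongest is KB.

KB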